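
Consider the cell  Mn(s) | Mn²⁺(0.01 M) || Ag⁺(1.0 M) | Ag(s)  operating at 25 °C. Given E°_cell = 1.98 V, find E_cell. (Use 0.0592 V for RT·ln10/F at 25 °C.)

Balancing electrons gives n = 2; the reaction quotient is Q = [Mn²⁺]/[Ag⁺]^2 = 0.0100.
At 25 °C, E = E° − (0.0592/n) log Q = 1.98 − (0.0592/2)(-2.000) = 1.980 + 0.059 = 2.039 V.

2.04 V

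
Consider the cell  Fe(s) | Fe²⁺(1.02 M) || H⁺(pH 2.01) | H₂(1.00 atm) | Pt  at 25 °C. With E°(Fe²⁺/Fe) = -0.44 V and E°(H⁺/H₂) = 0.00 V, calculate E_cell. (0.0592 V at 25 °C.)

The hydrogen couple is the cathode, so E°_cell = 0.44 V; n = 2.
[H⁺] = 10^(−2.01) = 0.0098 M, and Q = [Fe²⁺]·P(H₂) / [H⁺]^2 = 1.07 × 10^4.
E = E° − (0.0592/2) log Q = 0.44 − (0.0592/2)(4.029) = 0.321 V.

0.32 V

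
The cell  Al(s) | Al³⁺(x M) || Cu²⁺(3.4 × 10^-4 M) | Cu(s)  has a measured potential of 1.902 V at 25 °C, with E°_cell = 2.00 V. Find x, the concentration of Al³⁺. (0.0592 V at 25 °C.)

From the Nernst equation, log Q = n(E° − E)/0.0592 = 6(2.00 − 1.902)/0.0592 = 9.932, so Q = 8.56 × 10^9.
With Q = [Al³⁺]^2/[Cu²⁺]^3 and the known concentrations, [Al³⁺]^2 in the numerator gives [Al³⁺] = 0.58 M.

0.58 M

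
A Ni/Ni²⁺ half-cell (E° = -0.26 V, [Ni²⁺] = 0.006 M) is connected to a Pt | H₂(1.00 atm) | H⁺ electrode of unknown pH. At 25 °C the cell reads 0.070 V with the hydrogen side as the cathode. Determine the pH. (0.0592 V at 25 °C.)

E°_cell = 0.26 V and n = 2.
log Q = n(E° − E)/0.0592 = 2×(0.26 − 0.070)/0.0592 = 6.419.
With Q = [Ni²⁺]·P(H₂) / [H⁺]^2, solving for [H⁺] gives log[H⁺] = -4.320, so pH = 4.32.

pH = 4.32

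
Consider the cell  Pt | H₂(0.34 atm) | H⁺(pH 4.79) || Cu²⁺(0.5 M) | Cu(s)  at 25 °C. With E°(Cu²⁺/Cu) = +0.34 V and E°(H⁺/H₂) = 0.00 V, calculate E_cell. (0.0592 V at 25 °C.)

0.60 V

The Cu²⁺/Cu couple is the cathode, so E°_cell = 0.34 V; n = 2.
[H⁺] = 10^(−4.79) = 1.6 × 10^-5 M, and Q = [H⁺]^2 / ([Cu²⁺]·P(H₂)) = 1.55 × 10^-9.
E = E° − (0.0592/2) log Q = 0.34 − (0.0592/2)(-8.810) = 0.601 V.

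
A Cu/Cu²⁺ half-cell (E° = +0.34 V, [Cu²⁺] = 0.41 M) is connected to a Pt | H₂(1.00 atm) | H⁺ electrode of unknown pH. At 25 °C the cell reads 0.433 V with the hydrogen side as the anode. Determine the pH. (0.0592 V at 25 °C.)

E°_cell = 0.34 V and n = 2.
log Q = n(E° − E)/0.0592 = 2×(0.34 − 0.433)/0.0592 = -3.142.
With Q = [H⁺]^2 / ([Cu²⁺]·P(H₂)), solving for [H⁺] gives log[H⁺] = -1.765, so pH = 1.76.

pH = 1.76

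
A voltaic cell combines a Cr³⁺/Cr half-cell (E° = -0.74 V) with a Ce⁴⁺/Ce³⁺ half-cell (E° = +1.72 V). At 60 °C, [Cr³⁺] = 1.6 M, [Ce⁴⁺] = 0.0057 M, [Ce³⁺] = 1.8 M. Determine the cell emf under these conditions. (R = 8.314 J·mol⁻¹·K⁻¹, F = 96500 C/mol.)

The Ce⁴⁺/Ce³⁺ couple has the higher reduction potential and acts as the cathode, so E°_cell = +1.72 − (-0.74) = 2.46 V.
Balancing electrons gives n = 3; the reaction quotient is Q = [Cr³⁺]·[Ce³⁺]^3/[Ce⁴⁺]^3 = 5.04 × 10^7.
E = E° − (RT/nF) ln Q = 2.46 − (8.314×333)/(3×96500) × (17.735) = 2.460 − 0.170 = 2.290 V.

2.29 V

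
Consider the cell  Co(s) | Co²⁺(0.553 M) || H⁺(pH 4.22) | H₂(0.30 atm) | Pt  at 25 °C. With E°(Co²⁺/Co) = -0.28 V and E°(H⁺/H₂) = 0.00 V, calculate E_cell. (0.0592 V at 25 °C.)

0.053 V

The hydrogen couple is the cathode, so E°_cell = 0.28 V; n = 2.
[H⁺] = 10^(−4.22) = 6 × 10^-5 M, and Q = [Co²⁺]·P(H₂) / [H⁺]^2 = 4.57 × 10^7.
E = E° − (0.0592/2) log Q = 0.28 − (0.0592/2)(7.660) = 0.053 V.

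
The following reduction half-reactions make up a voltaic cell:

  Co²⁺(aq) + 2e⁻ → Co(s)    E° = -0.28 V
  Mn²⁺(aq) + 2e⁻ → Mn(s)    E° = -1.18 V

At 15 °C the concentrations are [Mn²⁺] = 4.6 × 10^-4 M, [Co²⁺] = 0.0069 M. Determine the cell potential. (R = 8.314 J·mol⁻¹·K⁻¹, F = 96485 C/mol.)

0.934 V

The Co²⁺/Co couple has the higher reduction potential and acts as the cathode, so E°_cell = -0.28 − (-1.18) = 0.90 V.
Balancing electrons gives n = 2; the reaction quotient is Q = [Mn²⁺]/[Co²⁺] = 0.0667.
E = E° − (RT/nF) ln Q = 0.90 − (8.314×288)/(2×96485) × (-2.708) = 0.900 + 0.034 = 0.934 V.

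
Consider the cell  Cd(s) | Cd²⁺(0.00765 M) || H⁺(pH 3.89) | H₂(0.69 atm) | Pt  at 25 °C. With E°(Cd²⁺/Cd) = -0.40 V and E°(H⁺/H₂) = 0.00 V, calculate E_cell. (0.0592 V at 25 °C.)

The hydrogen couple is the cathode, so E°_cell = 0.40 V; n = 2.
[H⁺] = 10^(−3.89) = 1.3 × 10^-4 M, and Q = [Cd²⁺]·P(H₂) / [H⁺]^2 = 3.18 × 10^5.
E = E° − (0.0592/2) log Q = 0.40 − (0.0592/2)(5.503) = 0.237 V.

0.24 V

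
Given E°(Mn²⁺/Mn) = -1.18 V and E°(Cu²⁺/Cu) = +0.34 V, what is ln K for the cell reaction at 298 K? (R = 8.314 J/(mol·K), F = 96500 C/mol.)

ln K = 118.4

E°_cell = +0.34 − (-1.18) = 1.52 V, with n = 2 electrons transferred.
At equilibrium E = 0, so the Nernst equation gives ln K = nFE°/RT = (2)(96500)(1.52)/((8.314)(298)) = 118.41.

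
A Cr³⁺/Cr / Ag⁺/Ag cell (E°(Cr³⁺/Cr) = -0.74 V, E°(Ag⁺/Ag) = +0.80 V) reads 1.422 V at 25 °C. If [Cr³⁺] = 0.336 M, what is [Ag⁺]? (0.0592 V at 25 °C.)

0.0071 M

From the Nernst equation, log Q = n(E° − E)/0.0592 = 3(1.54 − 1.422)/0.0592 = 5.980, so Q = 9.54 × 10^5.
With Q = [Cr³⁺]/[Ag⁺]^3 and the known concentrations, [Ag⁺]^3 in the denominator gives [Ag⁺] = 0.0071 M.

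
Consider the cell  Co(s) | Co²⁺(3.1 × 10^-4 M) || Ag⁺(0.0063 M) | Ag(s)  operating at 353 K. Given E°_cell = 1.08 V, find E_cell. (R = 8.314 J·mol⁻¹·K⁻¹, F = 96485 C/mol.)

1.05 V

Balancing electrons gives n = 2; the reaction quotient is Q = [Co²⁺]/[Ag⁺]^2 = 7.81.
E = E° − (RT/nF) ln Q = 1.08 − (8.314×353)/(2×96485) × (2.055) = 1.080 − 0.031 = 1.049 V.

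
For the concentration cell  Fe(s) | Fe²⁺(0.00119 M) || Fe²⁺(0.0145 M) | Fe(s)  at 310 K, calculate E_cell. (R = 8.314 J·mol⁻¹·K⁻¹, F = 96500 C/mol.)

Both half-cells are Fe²⁺/Fe, so E°_cell = 0. The concentrated side is the cathode; the cell reaction moves Fe²⁺ from high to low concentration with n = 2.
Q = [Fe²⁺]_dilute/[Fe²⁺]_conc = 0.00119/0.0145 = 0.0821.
E = 0 − (RT/nF) ln Q = −((8.314×310)/(2×96500))(-2.500) = 0.0334 V.

0.033 V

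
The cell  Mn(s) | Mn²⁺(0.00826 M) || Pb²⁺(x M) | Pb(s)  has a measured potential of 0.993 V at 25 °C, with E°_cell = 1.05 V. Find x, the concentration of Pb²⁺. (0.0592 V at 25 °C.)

From the Nernst equation, log Q = n(E° − E)/0.0592 = 2(1.05 − 0.993)/0.0592 = 1.926, so Q = 84.3.
With Q = [Mn²⁺]/[Pb²⁺] and the known concentrations, [Pb²⁺] in the denominator gives [Pb²⁺] = 9.8 × 10^-5 M.

9.8 × 10^-5 M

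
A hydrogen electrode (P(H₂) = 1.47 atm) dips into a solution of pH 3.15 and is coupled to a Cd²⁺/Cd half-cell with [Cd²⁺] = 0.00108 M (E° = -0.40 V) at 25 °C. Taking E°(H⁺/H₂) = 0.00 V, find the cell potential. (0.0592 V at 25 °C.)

0.30 V

The hydrogen couple is the cathode, so E°_cell = 0.40 V; n = 2.
[H⁺] = 10^(−3.15) = 7.1 × 10^-4 M, and Q = [Cd²⁺]·P(H₂) / [H⁺]^2 = 3170.
E = E° − (0.0592/2) log Q = 0.40 − (0.0592/2)(3.501) = 0.296 V.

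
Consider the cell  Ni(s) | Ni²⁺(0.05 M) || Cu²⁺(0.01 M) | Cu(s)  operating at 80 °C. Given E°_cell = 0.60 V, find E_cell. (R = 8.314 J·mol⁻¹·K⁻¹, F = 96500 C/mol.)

0.576 V

Balancing electrons gives n = 2; the reaction quotient is Q = [Ni²⁺]/[Cu²⁺] = 5.00.
E = E° − (RT/nF) ln Q = 0.60 − (8.314×353)/(2×96500) × (1.609) = 0.600 − 0.024 = 0.576 V.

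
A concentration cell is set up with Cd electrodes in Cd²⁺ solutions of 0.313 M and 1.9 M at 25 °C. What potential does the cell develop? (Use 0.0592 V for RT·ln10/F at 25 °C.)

Both half-cells are Cd²⁺/Cd, so E°_cell = 0. The concentrated side is the cathode; the cell reaction moves Cd²⁺ from high to low concentration with n = 2.
Q = [Cd²⁺]_dilute/[Cd²⁺]_conc = 0.313/1.9 = 0.165.
E = 0 − (0.0592/2) log Q = −(0.0592/2)(-0.783) = 0.0232 V.

0.023 V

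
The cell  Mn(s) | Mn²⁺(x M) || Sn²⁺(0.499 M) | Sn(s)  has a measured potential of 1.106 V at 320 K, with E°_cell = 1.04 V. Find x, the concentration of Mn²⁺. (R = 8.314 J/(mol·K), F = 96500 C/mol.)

From the Nernst equation, ln Q = nF(E° − E)/RT = 2×96500×(1.04 − 1.106)/(8.314×320) = -4.788, so Q = 0.00833.
With Q = [Mn²⁺]/[Sn²⁺] and the known concentrations, [Mn²⁺] in the numerator gives [Mn²⁺] = 0.0042 M.

0.0042 M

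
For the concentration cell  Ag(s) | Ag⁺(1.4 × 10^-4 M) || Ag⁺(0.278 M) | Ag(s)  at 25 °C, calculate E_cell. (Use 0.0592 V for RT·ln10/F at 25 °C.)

0.20 V

Both half-cells are Ag⁺/Ag, so E°_cell = 0. The concentrated side is the cathode; the cell reaction moves Ag⁺ from high to low concentration with n = 1.
Q = [Ag⁺]_dilute/[Ag⁺]_conc = 1.4 × 10^-4/0.278 = 5.04 × 10^-4.
E = 0 − (0.0592/1) log Q = −(0.0592/1)(-3.298) = 0.1952 V.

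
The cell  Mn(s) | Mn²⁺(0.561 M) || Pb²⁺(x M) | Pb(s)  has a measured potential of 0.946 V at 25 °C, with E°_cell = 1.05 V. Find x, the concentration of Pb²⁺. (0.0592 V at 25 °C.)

1.7 × 10^-4 M

From the Nernst equation, log Q = n(E° − E)/0.0592 = 2(1.05 − 0.946)/0.0592 = 3.514, so Q = 3260.
With Q = [Mn²⁺]/[Pb²⁺] and the known concentrations, [Pb²⁺] in the denominator gives [Pb²⁺] = 1.7 × 10^-4 M.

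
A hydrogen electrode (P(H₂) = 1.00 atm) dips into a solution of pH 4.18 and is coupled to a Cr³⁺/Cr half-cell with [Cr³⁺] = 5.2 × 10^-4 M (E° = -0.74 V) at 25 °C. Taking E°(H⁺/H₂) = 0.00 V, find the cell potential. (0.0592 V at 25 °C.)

The hydrogen couple is the cathode, so E°_cell = 0.74 V; n = 6.
[H⁺] = 10^(−4.18) = 6.6 × 10^-5 M, and Q = [Cr³⁺]^2·P(H₂)^3 / [H⁺]^6 = 3.25 × 10^18.
E = E° − (0.0592/6) log Q = 0.74 − (0.0592/6)(18.512) = 0.557 V.

0.56 V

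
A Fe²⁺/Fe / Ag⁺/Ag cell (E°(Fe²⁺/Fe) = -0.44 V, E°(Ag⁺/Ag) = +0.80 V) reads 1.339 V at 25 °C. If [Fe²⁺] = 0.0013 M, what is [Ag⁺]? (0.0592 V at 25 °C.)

From the Nernst equation, log Q = n(E° − E)/0.0592 = 2(1.24 − 1.339)/0.0592 = -3.345, so Q = 4.52 × 10^-4.
With Q = [Fe²⁺]/[Ag⁺]^2 and the known concentrations, [Ag⁺]^2 in the denominator gives [Ag⁺] = 1.7 M.

1.7 M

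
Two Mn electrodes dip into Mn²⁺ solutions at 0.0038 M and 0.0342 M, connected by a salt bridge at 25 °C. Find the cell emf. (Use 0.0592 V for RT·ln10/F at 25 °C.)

0.028 V

Both half-cells are Mn²⁺/Mn, so E°_cell = 0. The concentrated side is the cathode; the cell reaction moves Mn²⁺ from high to low concentration with n = 2.
Q = [Mn²⁺]_dilute/[Mn²⁺]_conc = 0.0038/0.0342 = 0.111.
E = 0 − (0.0592/2) log Q = −(0.0592/2)(-0.954) = 0.0282 V.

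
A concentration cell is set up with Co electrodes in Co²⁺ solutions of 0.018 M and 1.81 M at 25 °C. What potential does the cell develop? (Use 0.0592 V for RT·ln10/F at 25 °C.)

Both half-cells are Co²⁺/Co, so E°_cell = 0. The concentrated side is the cathode; the cell reaction moves Co²⁺ from high to low concentration with n = 2.
Q = [Co²⁺]_dilute/[Co²⁺]_conc = 0.018/1.81 = 0.00994.
E = 0 − (0.0592/2) log Q = −(0.0592/2)(-2.002) = 0.0593 V.

0.059 V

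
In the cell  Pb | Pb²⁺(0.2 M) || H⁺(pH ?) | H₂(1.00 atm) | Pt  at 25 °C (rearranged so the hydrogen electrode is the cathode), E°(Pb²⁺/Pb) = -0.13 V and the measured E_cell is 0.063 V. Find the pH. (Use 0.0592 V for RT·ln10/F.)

pH = 1.48

E°_cell = 0.13 V and n = 2.
log Q = n(E° − E)/0.0592 = 2×(0.13 − 0.063)/0.0592 = 2.264.
With Q = [Pb²⁺]·P(H₂) / [H⁺]^2, solving for [H⁺] gives log[H⁺] = -1.481, so pH = 1.48.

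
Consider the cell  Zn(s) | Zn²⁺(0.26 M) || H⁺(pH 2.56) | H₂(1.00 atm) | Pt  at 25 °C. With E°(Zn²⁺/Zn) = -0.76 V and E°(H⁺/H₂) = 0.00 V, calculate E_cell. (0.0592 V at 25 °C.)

The hydrogen couple is the cathode, so E°_cell = 0.76 V; n = 2.
[H⁺] = 10^(−2.56) = 0.0028 M, and Q = [Zn²⁺]·P(H₂) / [H⁺]^2 = 3.43 × 10^4.
E = E° − (0.0592/2) log Q = 0.76 − (0.0592/2)(4.535) = 0.626 V.

0.63 V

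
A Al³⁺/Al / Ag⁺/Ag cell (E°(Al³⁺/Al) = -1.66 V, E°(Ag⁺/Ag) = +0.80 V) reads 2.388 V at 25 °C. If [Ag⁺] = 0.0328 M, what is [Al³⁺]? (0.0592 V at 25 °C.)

From the Nernst equation, log Q = n(E° − E)/0.0592 = 3(2.46 − 2.388)/0.0592 = 3.649, so Q = 4450.
With Q = [Al³⁺]/[Ag⁺]^3 and the known concentrations, [Al³⁺] in the numerator gives [Al³⁺] = 0.16 M.

0.16 M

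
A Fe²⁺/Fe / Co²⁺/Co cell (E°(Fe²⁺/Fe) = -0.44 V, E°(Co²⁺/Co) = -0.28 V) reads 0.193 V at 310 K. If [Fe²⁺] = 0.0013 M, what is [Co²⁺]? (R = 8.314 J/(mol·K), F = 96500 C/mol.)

0.015 M

From the Nernst equation, ln Q = nF(E° − E)/RT = 2×96500×(0.16 − 0.193)/(8.314×310) = -2.471, so Q = 0.0845.
With Q = [Fe²⁺]/[Co²⁺] and the known concentrations, [Co²⁺] in the denominator gives [Co²⁺] = 0.015 M.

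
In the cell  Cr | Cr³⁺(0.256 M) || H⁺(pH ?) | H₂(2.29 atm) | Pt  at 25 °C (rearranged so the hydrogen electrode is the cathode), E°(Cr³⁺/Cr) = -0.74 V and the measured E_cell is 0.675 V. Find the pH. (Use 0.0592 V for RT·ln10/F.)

pH = 1.12

E°_cell = 0.74 V and n = 6.
log Q = n(E° − E)/0.0592 = 6×(0.74 − 0.675)/0.0592 = 6.588.
With Q = [Cr³⁺]^2·P(H₂)^3 / [H⁺]^6, solving for [H⁺] gives log[H⁺] = -1.115, so pH = 1.12.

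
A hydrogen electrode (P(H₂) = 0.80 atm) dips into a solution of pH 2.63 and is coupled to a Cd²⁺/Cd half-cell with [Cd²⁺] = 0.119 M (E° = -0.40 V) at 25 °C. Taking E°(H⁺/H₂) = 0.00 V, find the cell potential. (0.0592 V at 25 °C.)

The hydrogen couple is the cathode, so E°_cell = 0.40 V; n = 2.
[H⁺] = 10^(−2.63) = 0.0023 M, and Q = [Cd²⁺]·P(H₂) / [H⁺]^2 = 1.73 × 10^4.
E = E° − (0.0592/2) log Q = 0.40 − (0.0592/2)(4.239) = 0.275 V.

0.27 V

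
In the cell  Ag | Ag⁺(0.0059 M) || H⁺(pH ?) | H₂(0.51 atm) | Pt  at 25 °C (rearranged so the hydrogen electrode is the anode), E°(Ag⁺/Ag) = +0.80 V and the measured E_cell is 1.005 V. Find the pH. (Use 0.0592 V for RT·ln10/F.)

E°_cell = 0.80 V and n = 2.
log Q = n(E° − E)/0.0592 = 2×(0.80 − 1.005)/0.0592 = -6.926.
With Q = [H⁺]^2 / ([Ag⁺]^2·P(H₂)), solving for [H⁺] gives log[H⁺] = -5.838, so pH = 5.84.

pH = 5.84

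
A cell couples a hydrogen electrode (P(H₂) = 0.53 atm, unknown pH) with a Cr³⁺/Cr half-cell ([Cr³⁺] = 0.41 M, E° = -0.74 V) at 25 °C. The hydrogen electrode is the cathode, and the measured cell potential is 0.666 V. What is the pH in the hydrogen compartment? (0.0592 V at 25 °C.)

pH = 1.52

E°_cell = 0.74 V and n = 6.
log Q = n(E° − E)/0.0592 = 6×(0.74 − 0.666)/0.0592 = 7.500.
With Q = [Cr³⁺]^2·P(H₂)^3 / [H⁺]^6, solving for [H⁺] gives log[H⁺] = -1.517, so pH = 1.52.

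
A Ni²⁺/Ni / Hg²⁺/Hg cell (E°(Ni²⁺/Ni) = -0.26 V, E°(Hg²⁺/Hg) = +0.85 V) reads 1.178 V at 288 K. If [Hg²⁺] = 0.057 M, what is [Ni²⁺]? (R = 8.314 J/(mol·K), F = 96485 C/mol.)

2.4 × 10^-4 M

From the Nernst equation, ln Q = nF(E° − E)/RT = 2×96485×(1.11 − 1.178)/(8.314×288) = -5.480, so Q = 0.00417.
With Q = [Ni²⁺]/[Hg²⁺] and the known concentrations, [Ni²⁺] in the numerator gives [Ni²⁺] = 2.4 × 10^-4 M.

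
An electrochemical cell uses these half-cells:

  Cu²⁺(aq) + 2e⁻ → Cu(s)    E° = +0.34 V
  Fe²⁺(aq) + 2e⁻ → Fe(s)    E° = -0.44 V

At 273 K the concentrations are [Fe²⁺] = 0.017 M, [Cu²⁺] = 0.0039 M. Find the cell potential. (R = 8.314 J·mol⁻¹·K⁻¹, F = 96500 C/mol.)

The Cu²⁺/Cu couple has the higher reduction potential and acts as the cathode, so E°_cell = +0.34 − (-0.44) = 0.78 V.
Balancing electrons gives n = 2; the reaction quotient is Q = [Fe²⁺]/[Cu²⁺] = 4.36.
E = E° − (RT/nF) ln Q = 0.78 − (8.314×273)/(2×96500) × (1.472) = 0.780 − 0.017 = 0.763 V.

0.763 V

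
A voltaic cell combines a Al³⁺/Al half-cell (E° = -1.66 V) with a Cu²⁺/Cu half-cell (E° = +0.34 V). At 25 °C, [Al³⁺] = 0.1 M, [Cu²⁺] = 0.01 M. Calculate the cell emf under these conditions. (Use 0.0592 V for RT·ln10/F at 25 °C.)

1.96 V

The Cu²⁺/Cu couple has the higher reduction potential and acts as the cathode, so E°_cell = +0.34 − (-1.66) = 2.00 V.
Balancing electrons gives n = 6; the reaction quotient is Q = [Al³⁺]^2/[Cu²⁺]^3 = 1 × 10^4.
At 25 °C, E = E° − (0.0592/n) log Q = 2.00 − (0.0592/6)(4.000) = 2.000 − 0.039 = 1.961 V.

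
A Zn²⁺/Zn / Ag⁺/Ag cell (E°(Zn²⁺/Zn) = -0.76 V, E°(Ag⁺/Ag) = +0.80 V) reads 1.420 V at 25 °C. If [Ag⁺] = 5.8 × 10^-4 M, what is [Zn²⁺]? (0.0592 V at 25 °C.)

0.018 M

From the Nernst equation, log Q = n(E° − E)/0.0592 = 2(1.56 − 1.420)/0.0592 = 4.730, so Q = 5.37 × 10^4.
With Q = [Zn²⁺]/[Ag⁺]^2 and the known concentrations, [Zn²⁺] in the numerator gives [Zn²⁺] = 0.018 M.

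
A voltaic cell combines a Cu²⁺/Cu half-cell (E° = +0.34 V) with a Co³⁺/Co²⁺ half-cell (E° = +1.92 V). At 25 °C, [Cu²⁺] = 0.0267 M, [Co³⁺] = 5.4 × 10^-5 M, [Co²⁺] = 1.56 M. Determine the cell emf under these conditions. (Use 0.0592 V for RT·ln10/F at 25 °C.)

The Co³⁺/Co²⁺ couple has the higher reduction potential and acts as the cathode, so E°_cell = +1.92 − (+0.34) = 1.58 V.
Balancing electrons gives n = 2; the reaction quotient is Q = [Cu²⁺]·[Co²⁺]^2/[Co³⁺]^2 = 2.23 × 10^7.
At 25 °C, E = E° − (0.0592/n) log Q = 1.58 − (0.0592/2)(7.348) = 1.580 − 0.218 = 1.362 V.

1.36 V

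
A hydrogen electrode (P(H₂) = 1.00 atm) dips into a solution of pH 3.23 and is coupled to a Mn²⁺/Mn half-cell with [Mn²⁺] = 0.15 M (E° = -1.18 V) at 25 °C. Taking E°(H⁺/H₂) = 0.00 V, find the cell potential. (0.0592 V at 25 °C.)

The hydrogen couple is the cathode, so E°_cell = 1.18 V; n = 2.
[H⁺] = 10^(−3.23) = 5.9 × 10^-4 M, and Q = [Mn²⁺]·P(H₂) / [H⁺]^2 = 4.33 × 10^5.
E = E° − (0.0592/2) log Q = 1.18 − (0.0592/2)(5.636) = 1.013 V.

1.01 V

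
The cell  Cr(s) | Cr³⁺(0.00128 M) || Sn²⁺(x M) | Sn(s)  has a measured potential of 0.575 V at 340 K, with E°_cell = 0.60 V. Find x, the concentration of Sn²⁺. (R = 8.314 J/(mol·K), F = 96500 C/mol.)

From the Nernst equation, ln Q = nF(E° − E)/RT = 6×96500×(0.60 − 0.575)/(8.314×340) = 5.121, so Q = 167.
With Q = [Cr³⁺]^2/[Sn²⁺]^3 and the known concentrations, [Sn²⁺]^3 in the denominator gives [Sn²⁺] = 0.0021 M.

0.0021 M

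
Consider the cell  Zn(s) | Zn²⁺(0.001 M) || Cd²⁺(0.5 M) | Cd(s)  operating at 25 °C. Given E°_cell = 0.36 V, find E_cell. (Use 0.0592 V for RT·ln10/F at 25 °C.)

0.440 V

Balancing electrons gives n = 2; the reaction quotient is Q = [Zn²⁺]/[Cd²⁺] = 0.00200.
At 25 °C, E = E° − (0.0592/n) log Q = 0.36 − (0.0592/2)(-2.699) = 0.360 + 0.080 = 0.440 V.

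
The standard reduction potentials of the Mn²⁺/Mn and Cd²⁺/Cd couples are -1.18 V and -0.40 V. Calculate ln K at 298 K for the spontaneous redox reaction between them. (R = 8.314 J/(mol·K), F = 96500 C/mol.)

E°_cell = -0.40 − (-1.18) = 0.78 V, with n = 2 electrons transferred.
At equilibrium E = 0, so the Nernst equation gives ln K = nFE°/RT = (2)(96500)(0.78)/((8.314)(298)) = 60.76.

ln K = 60.8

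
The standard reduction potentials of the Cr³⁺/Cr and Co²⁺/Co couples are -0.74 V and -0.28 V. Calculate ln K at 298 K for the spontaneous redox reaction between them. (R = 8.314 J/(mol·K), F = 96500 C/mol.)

E°_cell = -0.28 − (-0.74) = 0.46 V, with n = 6 electrons transferred.
At equilibrium E = 0, so the Nernst equation gives ln K = nFE°/RT = (6)(96500)(0.46)/((8.314)(298)) = 107.50.

ln K = 107.5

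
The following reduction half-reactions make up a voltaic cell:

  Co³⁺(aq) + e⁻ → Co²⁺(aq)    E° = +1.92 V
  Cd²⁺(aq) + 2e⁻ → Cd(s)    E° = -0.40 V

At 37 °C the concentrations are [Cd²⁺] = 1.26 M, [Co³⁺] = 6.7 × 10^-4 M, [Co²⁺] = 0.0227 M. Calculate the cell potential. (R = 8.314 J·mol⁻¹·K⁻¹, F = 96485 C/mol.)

2.22 V

The Co³⁺/Co²⁺ couple has the higher reduction potential and acts as the cathode, so E°_cell = +1.92 − (-0.40) = 2.32 V.
Balancing electrons gives n = 2; the reaction quotient is Q = [Cd²⁺]·[Co²⁺]^2/[Co³⁺]^2 = 1450.
E = E° − (RT/nF) ln Q = 2.32 − (8.314×310)/(2×96485) × (7.277) = 2.320 − 0.097 = 2.223 V.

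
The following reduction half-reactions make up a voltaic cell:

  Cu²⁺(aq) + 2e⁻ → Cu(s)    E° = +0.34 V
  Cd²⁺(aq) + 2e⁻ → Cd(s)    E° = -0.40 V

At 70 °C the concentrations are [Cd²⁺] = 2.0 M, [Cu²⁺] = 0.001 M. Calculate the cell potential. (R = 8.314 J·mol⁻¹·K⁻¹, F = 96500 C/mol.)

0.628 V

The Cu²⁺/Cu couple has the higher reduction potential and acts as the cathode, so E°_cell = +0.34 − (-0.40) = 0.74 V.
Balancing electrons gives n = 2; the reaction quotient is Q = [Cd²⁺]/[Cu²⁺] = 2000.
E = E° − (RT/nF) ln Q = 0.74 − (8.314×343)/(2×96500) × (7.601) = 0.740 − 0.112 = 0.628 V.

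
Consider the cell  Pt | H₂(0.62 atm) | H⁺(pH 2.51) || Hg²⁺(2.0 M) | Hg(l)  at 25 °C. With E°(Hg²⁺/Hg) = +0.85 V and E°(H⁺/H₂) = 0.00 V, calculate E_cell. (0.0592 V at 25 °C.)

1.00 V

The Hg²⁺/Hg couple is the cathode, so E°_cell = 0.85 V; n = 2.
[H⁺] = 10^(−2.51) = 0.0031 M, and Q = [H⁺]^2 / ([Hg²⁺]·P(H₂)) = 7.7 × 10^-6.
E = E° − (0.0592/2) log Q = 0.85 − (0.0592/2)(-5.113) = 1.001 V.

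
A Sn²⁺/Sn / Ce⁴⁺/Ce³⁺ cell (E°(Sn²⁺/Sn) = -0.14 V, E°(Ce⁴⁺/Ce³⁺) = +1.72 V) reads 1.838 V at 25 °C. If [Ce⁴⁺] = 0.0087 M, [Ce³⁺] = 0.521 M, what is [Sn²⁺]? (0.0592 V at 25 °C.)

0.0015 M

From the Nernst equation, log Q = n(E° − E)/0.0592 = 2(1.86 − 1.838)/0.0592 = 0.743, so Q = 5.54.
With Q = [Sn²⁺]·[Ce³⁺]^2/[Ce⁴⁺]^2 and the known concentrations, [Sn²⁺] in the numerator gives [Sn²⁺] = 0.0015 M.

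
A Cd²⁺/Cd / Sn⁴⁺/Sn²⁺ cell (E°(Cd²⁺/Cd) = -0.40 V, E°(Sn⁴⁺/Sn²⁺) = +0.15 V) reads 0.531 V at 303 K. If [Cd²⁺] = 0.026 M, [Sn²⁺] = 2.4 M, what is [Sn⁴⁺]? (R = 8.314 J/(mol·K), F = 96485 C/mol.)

From the Nernst equation, ln Q = nF(E° − E)/RT = 2×96485×(0.55 − 0.531)/(8.314×303) = 1.455, so Q = 4.29.
With Q = [Cd²⁺]·[Sn²⁺]/[Sn⁴⁺] and the known concentrations, [Sn⁴⁺] in the denominator gives [Sn⁴⁺] = 0.015 M.

0.015 M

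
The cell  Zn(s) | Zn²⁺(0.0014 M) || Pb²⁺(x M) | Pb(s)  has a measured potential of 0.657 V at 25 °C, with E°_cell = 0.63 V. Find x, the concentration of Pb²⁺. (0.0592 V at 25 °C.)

From the Nernst equation, log Q = n(E° − E)/0.0592 = 2(0.63 − 0.657)/0.0592 = -0.912, so Q = 0.122.
With Q = [Zn²⁺]/[Pb²⁺] and the known concentrations, [Pb²⁺] in the denominator gives [Pb²⁺] = 0.011 M.

0.011 M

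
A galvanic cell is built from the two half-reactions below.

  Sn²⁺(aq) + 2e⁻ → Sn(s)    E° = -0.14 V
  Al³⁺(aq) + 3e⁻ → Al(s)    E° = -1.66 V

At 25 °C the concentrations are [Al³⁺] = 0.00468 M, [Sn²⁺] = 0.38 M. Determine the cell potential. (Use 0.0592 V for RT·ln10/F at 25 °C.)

1.55 V

The Sn²⁺/Sn couple has the higher reduction potential and acts as the cathode, so E°_cell = -0.14 − (-1.66) = 1.52 V.
Balancing electrons gives n = 6; the reaction quotient is Q = [Al³⁺]^2/[Sn²⁺]^3 = 3.99 × 10^-4.
At 25 °C, E = E° − (0.0592/n) log Q = 1.52 − (0.0592/6)(-3.399) = 1.520 + 0.034 = 1.554 V.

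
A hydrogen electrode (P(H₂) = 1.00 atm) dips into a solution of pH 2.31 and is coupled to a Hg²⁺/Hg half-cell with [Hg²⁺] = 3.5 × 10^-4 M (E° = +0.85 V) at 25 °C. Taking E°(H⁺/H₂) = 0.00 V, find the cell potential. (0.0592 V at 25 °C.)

0.88 V

The Hg²⁺/Hg couple is the cathode, so E°_cell = 0.85 V; n = 2.
[H⁺] = 10^(−2.31) = 0.0049 M, and Q = [H⁺]^2 / ([Hg²⁺]·P(H₂)) = 0.0685.
E = E° − (0.0592/2) log Q = 0.85 − (0.0592/2)(-1.164) = 0.884 V.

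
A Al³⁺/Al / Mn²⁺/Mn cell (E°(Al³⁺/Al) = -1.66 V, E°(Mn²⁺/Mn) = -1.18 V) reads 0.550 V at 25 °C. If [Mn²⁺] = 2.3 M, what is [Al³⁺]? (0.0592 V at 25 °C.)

9.9 × 10^-4 M

From the Nernst equation, log Q = n(E° − E)/0.0592 = 6(0.48 − 0.550)/0.0592 = -7.095, so Q = 8.04 × 10^-8.
With Q = [Al³⁺]^2/[Mn²⁺]^3 and the known concentrations, [Al³⁺]^2 in the numerator gives [Al³⁺] = 9.9 × 10^-4 M.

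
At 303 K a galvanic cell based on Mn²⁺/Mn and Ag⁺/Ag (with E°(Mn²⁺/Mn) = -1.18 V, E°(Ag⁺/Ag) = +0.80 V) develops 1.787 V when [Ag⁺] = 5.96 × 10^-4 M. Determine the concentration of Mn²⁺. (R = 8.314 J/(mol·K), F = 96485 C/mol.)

From the Nernst equation, ln Q = nF(E° − E)/RT = 2×96485×(1.98 − 1.787)/(8.314×303) = 14.784, so Q = 2.63 × 10^6.
With Q = [Mn²⁺]/[Ag⁺]^2 and the known concentrations, [Mn²⁺] in the numerator gives [Mn²⁺] = 0.94 M.

0.94 M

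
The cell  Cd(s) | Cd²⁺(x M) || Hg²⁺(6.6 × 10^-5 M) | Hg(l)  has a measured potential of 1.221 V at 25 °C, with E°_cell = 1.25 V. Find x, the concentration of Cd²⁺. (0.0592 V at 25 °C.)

From the Nernst equation, log Q = n(E° − E)/0.0592 = 2(1.25 − 1.221)/0.0592 = 0.980, so Q = 9.54.
With Q = [Cd²⁺]/[Hg²⁺] and the known concentrations, [Cd²⁺] in the numerator gives [Cd²⁺] = 6.3 × 10^-4 M.

6.3 × 10^-4 M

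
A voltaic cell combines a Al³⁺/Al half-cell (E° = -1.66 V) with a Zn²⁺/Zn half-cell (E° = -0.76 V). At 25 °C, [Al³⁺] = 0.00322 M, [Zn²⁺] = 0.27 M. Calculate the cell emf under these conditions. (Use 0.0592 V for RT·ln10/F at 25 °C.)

The Zn²⁺/Zn couple has the higher reduction potential and acts as the cathode, so E°_cell = -0.76 − (-1.66) = 0.90 V.
Balancing electrons gives n = 6; the reaction quotient is Q = [Al³⁺]^2/[Zn²⁺]^3 = 5.27 × 10^-4.
At 25 °C, E = E° − (0.0592/n) log Q = 0.90 − (0.0592/6)(-3.278) = 0.900 + 0.032 = 0.932 V.

0.932 V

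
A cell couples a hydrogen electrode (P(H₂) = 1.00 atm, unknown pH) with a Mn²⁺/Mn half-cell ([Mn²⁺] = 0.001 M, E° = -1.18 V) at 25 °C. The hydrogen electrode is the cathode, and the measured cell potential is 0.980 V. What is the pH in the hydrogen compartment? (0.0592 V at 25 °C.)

pH = 4.88

E°_cell = 1.18 V and n = 2.
log Q = n(E° − E)/0.0592 = 2×(1.18 − 0.980)/0.0592 = 6.757.
With Q = [Mn²⁺]·P(H₂) / [H⁺]^2, solving for [H⁺] gives log[H⁺] = -4.878, so pH = 4.88.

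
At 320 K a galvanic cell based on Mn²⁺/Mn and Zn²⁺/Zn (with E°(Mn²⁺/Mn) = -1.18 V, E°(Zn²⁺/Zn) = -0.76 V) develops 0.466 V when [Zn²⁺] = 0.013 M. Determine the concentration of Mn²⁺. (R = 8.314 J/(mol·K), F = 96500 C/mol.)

From the Nernst equation, ln Q = nF(E° − E)/RT = 2×96500×(0.42 − 0.466)/(8.314×320) = -3.337, so Q = 0.0355.
With Q = [Mn²⁺]/[Zn²⁺] and the known concentrations, [Mn²⁺] in the numerator gives [Mn²⁺] = 4.6 × 10^-4 M.

4.6 × 10^-4 M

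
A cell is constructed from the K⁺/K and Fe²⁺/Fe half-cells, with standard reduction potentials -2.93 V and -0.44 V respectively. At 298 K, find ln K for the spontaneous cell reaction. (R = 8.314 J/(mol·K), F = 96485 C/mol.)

ln K = 193.9

E°_cell = -0.44 − (-2.93) = 2.49 V, with n = 2 electrons transferred.
At equilibrium E = 0, so the Nernst equation gives ln K = nFE°/RT = (2)(96485)(2.49)/((8.314)(298)) = 193.94.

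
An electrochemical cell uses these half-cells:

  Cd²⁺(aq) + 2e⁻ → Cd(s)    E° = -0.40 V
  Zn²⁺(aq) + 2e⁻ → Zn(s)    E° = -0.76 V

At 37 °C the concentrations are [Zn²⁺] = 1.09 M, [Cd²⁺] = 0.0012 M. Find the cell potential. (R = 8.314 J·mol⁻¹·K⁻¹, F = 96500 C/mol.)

The Cd²⁺/Cd couple has the higher reduction potential and acts as the cathode, so E°_cell = -0.40 − (-0.76) = 0.36 V.
Balancing electrons gives n = 2; the reaction quotient is Q = [Zn²⁺]/[Cd²⁺] = 908.
E = E° − (RT/nF) ln Q = 0.36 − (8.314×310)/(2×96500) × (6.812) = 0.360 − 0.091 = 0.269 V.

0.269 V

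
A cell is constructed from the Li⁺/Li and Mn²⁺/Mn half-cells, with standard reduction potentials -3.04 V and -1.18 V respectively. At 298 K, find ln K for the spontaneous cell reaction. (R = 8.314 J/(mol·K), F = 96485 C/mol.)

E°_cell = -1.18 − (-3.04) = 1.86 V, with n = 2 electrons transferred.
At equilibrium E = 0, so the Nernst equation gives ln K = nFE°/RT = (2)(96485)(1.86)/((8.314)(298)) = 144.87.

ln K = 144.9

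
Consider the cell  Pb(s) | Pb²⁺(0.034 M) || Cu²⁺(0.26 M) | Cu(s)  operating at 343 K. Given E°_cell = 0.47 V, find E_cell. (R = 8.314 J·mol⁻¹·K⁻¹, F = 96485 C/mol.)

0.500 V

Balancing electrons gives n = 2; the reaction quotient is Q = [Pb²⁺]/[Cu²⁺] = 0.131.
E = E° − (RT/nF) ln Q = 0.47 − (8.314×343)/(2×96485) × (-2.034) = 0.470 + 0.030 = 0.500 V.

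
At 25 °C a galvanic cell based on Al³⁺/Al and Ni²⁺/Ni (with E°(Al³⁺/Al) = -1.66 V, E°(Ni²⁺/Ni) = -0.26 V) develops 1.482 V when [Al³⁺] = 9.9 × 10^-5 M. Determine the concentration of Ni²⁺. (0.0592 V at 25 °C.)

1.3 M

From the Nernst equation, log Q = n(E° − E)/0.0592 = 6(1.40 − 1.482)/0.0592 = -8.311, so Q = 4.89 × 10^-9.
With Q = [Al³⁺]^2/[Ni²⁺]^3 and the known concentrations, [Ni²⁺]^3 in the denominator gives [Ni²⁺] = 1.3 M.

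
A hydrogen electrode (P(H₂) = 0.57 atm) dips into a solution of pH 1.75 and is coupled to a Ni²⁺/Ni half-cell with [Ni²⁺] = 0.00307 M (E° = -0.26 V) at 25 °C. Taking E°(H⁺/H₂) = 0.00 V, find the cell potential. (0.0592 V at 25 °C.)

The hydrogen couple is the cathode, so E°_cell = 0.26 V; n = 2.
[H⁺] = 10^(−1.75) = 0.018 M, and Q = [Ni²⁺]·P(H₂) / [H⁺]^2 = 5.53.
E = E° − (0.0592/2) log Q = 0.26 − (0.0592/2)(0.743) = 0.238 V.

0.24 V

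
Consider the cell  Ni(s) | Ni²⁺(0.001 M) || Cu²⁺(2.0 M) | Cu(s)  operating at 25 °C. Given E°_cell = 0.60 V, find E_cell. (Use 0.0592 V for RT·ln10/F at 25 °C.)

Balancing electrons gives n = 2; the reaction quotient is Q = [Ni²⁺]/[Cu²⁺] = 5 × 10^-4.
At 25 °C, E = E° − (0.0592/n) log Q = 0.60 − (0.0592/2)(-3.301) = 0.600 + 0.098 = 0.698 V.

0.698 V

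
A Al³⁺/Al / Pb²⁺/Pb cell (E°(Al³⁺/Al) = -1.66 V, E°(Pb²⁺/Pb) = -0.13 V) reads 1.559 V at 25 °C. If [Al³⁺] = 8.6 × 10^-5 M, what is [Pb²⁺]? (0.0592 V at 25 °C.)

From the Nernst equation, log Q = n(E° − E)/0.0592 = 6(1.53 − 1.559)/0.0592 = -2.939, so Q = 0.00115.
With Q = [Al³⁺]^2/[Pb²⁺]^3 and the known concentrations, [Pb²⁺]^3 in the denominator gives [Pb²⁺] = 0.019 M.

0.019 M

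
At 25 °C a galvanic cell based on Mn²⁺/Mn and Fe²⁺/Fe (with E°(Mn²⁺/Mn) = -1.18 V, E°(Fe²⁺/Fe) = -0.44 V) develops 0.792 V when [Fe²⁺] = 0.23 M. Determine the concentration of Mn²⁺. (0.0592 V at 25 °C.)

From the Nernst equation, log Q = n(E° − E)/0.0592 = 2(0.74 − 0.792)/0.0592 = -1.757, so Q = 0.0175.
With Q = [Mn²⁺]/[Fe²⁺] and the known concentrations, [Mn²⁺] in the numerator gives [Mn²⁺] = 0.004 M.

0.004 M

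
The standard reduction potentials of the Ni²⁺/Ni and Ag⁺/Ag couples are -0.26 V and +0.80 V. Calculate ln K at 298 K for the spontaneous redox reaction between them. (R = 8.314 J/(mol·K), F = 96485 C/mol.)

ln K = 82.6

E°_cell = +0.80 − (-0.26) = 1.06 V, with n = 2 electrons transferred.
At equilibrium E = 0, so the Nernst equation gives ln K = nFE°/RT = (2)(96485)(1.06)/((8.314)(298)) = 82.56.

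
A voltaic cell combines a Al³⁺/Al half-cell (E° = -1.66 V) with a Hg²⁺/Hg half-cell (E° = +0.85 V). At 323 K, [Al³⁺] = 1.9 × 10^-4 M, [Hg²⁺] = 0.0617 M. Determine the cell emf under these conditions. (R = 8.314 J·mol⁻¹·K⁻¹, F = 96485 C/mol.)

2.55 V

The Hg²⁺/Hg couple has the higher reduction potential and acts as the cathode, so E°_cell = +0.85 − (-1.66) = 2.51 V.
Balancing electrons gives n = 6; the reaction quotient is Q = [Al³⁺]^2/[Hg²⁺]^3 = 1.54 × 10^-4.
E = E° − (RT/nF) ln Q = 2.51 − (8.314×323)/(6×96485) × (-8.781) = 2.510 + 0.041 = 2.551 V.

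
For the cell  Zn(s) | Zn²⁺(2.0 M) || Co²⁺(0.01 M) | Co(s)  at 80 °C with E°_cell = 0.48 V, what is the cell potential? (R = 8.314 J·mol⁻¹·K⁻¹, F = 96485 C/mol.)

0.399 V

Balancing electrons gives n = 2; the reaction quotient is Q = [Zn²⁺]/[Co²⁺] = 200.
E = E° − (RT/nF) ln Q = 0.48 − (8.314×353)/(2×96485) × (5.298) = 0.480 − 0.081 = 0.399 V.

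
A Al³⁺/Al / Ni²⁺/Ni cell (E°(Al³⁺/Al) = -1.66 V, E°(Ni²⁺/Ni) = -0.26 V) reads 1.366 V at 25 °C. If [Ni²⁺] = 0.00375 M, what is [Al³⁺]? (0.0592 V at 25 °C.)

From the Nernst equation, log Q = n(E° − E)/0.0592 = 6(1.40 − 1.366)/0.0592 = 3.446, so Q = 2790.
With Q = [Al³⁺]^2/[Ni²⁺]^3 and the known concentrations, [Al³⁺]^2 in the numerator gives [Al³⁺] = 0.012 M.

0.012 M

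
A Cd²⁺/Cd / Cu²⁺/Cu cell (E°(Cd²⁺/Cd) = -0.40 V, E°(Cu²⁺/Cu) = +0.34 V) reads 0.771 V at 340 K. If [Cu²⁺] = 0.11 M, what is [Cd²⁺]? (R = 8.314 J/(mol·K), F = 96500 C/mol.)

From the Nernst equation, ln Q = nF(E° − E)/RT = 2×96500×(0.74 − 0.771)/(8.314×340) = -2.117, so Q = 0.120.
With Q = [Cd²⁺]/[Cu²⁺] and the known concentrations, [Cd²⁺] in the numerator gives [Cd²⁺] = 0.013 M.

0.013 M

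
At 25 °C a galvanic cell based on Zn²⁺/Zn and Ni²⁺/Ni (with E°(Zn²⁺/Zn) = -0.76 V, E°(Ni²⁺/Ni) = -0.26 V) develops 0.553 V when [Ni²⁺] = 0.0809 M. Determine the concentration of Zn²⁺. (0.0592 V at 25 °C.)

0.0013 M

From the Nernst equation, log Q = n(E° − E)/0.0592 = 2(0.50 − 0.553)/0.0592 = -1.791, so Q = 0.0162.
With Q = [Zn²⁺]/[Ni²⁺] and the known concentrations, [Zn²⁺] in the numerator gives [Zn²⁺] = 0.0013 M.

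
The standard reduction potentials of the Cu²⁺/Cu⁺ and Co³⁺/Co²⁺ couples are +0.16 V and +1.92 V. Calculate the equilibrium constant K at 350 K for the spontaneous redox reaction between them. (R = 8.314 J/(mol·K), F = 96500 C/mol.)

E°_cell = +1.92 − (+0.16) = 1.76 V, with n = 1 electron transferred.
At equilibrium E = 0, so the Nernst equation gives ln K = nFE°/RT = (1)(96500)(1.76)/((8.314)(350)) = 58.37.
K = e^58.37 = 2.2 × 10^25.

2.2 × 10^25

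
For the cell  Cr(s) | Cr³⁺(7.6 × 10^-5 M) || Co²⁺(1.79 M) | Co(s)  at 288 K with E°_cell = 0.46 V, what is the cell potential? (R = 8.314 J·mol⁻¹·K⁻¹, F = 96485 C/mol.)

Balancing electrons gives n = 6; the reaction quotient is Q = [Cr³⁺]^2/[Co²⁺]^3 = 1.01 × 10^-9.
E = E° − (RT/nF) ln Q = 0.46 − (8.314×288)/(6×96485) × (-20.716) = 0.460 + 0.086 = 0.546 V.

0.546 V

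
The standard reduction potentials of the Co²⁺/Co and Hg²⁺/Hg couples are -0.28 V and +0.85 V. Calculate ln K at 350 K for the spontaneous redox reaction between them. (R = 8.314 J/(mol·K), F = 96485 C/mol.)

E°_cell = +0.85 − (-0.28) = 1.13 V, with n = 2 electrons transferred.
At equilibrium E = 0, so the Nernst equation gives ln K = nFE°/RT = (2)(96485)(1.13)/((8.314)(350)) = 74.94.

ln K = 74.9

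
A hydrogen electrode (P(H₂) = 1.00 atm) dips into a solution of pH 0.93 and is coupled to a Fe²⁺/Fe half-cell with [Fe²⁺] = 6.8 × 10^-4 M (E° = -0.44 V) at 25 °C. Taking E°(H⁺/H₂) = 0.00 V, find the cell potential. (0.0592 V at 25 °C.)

The hydrogen couple is the cathode, so E°_cell = 0.44 V; n = 2.
[H⁺] = 10^(−0.93) = 0.12 M, and Q = [Fe²⁺]·P(H₂) / [H⁺]^2 = 0.0493.
E = E° − (0.0592/2) log Q = 0.44 − (0.0592/2)(-1.307) = 0.479 V.

0.48 V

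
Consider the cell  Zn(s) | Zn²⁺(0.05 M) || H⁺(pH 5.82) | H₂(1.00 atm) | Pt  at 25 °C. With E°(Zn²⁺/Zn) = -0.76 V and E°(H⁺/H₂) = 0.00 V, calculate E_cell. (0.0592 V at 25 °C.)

0.45 V

The hydrogen couple is the cathode, so E°_cell = 0.76 V; n = 2.
[H⁺] = 10^(−5.82) = 1.5 × 10^-6 M, and Q = [Zn²⁺]·P(H₂) / [H⁺]^2 = 2.18 × 10^10.
E = E° − (0.0592/2) log Q = 0.76 − (0.0592/2)(10.339) = 0.454 V.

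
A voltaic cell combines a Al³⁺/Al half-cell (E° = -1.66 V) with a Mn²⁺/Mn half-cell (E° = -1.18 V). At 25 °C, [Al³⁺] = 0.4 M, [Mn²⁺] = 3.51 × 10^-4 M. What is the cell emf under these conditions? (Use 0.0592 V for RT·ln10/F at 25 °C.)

The Mn²⁺/Mn couple has the higher reduction potential and acts as the cathode, so E°_cell = -1.18 − (-1.66) = 0.48 V.
Balancing electrons gives n = 6; the reaction quotient is Q = [Al³⁺]^2/[Mn²⁺]^3 = 3.7 × 10^9.
At 25 °C, E = E° − (0.0592/n) log Q = 0.48 − (0.0592/6)(9.568) = 0.480 − 0.094 = 0.386 V.

0.386 V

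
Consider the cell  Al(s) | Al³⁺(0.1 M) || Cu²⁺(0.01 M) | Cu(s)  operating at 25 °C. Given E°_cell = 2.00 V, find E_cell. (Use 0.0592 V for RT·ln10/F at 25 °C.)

Balancing electrons gives n = 6; the reaction quotient is Q = [Al³⁺]^2/[Cu²⁺]^3 = 1 × 10^4.
At 25 °C, E = E° − (0.0592/n) log Q = 2.00 − (0.0592/6)(4.000) = 2.000 − 0.039 = 1.961 V.

1.96 V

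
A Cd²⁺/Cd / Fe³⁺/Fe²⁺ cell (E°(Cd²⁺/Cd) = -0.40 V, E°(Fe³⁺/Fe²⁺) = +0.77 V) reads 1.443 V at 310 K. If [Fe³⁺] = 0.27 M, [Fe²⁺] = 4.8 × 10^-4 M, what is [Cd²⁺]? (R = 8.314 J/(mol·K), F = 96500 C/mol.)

4.2 × 10^-4 M

From the Nernst equation, ln Q = nF(E° − E)/RT = 2×96500×(1.17 − 1.443)/(8.314×310) = -20.443, so Q = 1.32 × 10^-9.
With Q = [Cd²⁺]·[Fe²⁺]^2/[Fe³⁺]^2 and the known concentrations, [Cd²⁺] in the numerator gives [Cd²⁺] = 4.2 × 10^-4 M.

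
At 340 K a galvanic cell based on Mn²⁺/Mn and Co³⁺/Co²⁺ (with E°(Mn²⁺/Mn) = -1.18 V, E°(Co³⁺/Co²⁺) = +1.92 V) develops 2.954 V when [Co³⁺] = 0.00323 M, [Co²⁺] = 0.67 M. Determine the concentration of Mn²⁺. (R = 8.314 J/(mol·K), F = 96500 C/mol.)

0.5 M

From the Nernst equation, ln Q = nF(E° − E)/RT = 2×96500×(3.10 − 2.954)/(8.314×340) = 9.968, so Q = 2.13 × 10^4.
With Q = [Mn²⁺]·[Co²⁺]^2/[Co³⁺]^2 and the known concentrations, [Mn²⁺] in the numerator gives [Mn²⁺] = 0.5 M.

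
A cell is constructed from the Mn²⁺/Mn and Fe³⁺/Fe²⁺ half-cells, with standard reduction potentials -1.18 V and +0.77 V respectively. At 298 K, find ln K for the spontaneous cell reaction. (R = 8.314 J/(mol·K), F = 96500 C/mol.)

ln K = 151.9

E°_cell = +0.77 − (-1.18) = 1.95 V, with n = 2 electrons transferred.
At equilibrium E = 0, so the Nernst equation gives ln K = nFE°/RT = (2)(96500)(1.95)/((8.314)(298)) = 151.90.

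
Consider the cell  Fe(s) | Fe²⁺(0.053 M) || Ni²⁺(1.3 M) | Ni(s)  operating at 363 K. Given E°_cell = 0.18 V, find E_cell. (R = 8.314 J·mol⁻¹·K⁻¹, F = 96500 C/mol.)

Balancing electrons gives n = 2; the reaction quotient is Q = [Fe²⁺]/[Ni²⁺] = 0.0408.
E = E° − (RT/nF) ln Q = 0.18 − (8.314×363)/(2×96500) × (-3.200) = 0.180 + 0.050 = 0.230 V.

0.230 V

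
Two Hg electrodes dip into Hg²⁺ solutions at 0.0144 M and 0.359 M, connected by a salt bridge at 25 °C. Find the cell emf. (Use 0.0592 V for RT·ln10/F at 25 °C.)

Both half-cells are Hg²⁺/Hg, so E°_cell = 0. The concentrated side is the cathode; the cell reaction moves Hg²⁺ from high to low concentration with n = 2.
Q = [Hg²⁺]_dilute/[Hg²⁺]_conc = 0.0144/0.359 = 0.0401.
E = 0 − (0.0592/2) log Q = −(0.0592/2)(-1.397) = 0.0414 V.

0.041 V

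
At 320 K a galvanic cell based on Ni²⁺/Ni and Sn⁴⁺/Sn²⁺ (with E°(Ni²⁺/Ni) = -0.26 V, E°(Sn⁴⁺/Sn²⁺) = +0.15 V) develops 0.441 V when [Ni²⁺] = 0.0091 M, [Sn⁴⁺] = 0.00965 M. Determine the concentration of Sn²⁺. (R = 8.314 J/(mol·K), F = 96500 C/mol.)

From the Nernst equation, ln Q = nF(E° − E)/RT = 2×96500×(0.41 − 0.441)/(8.314×320) = -2.249, so Q = 0.106.
With Q = [Ni²⁺]·[Sn²⁺]/[Sn⁴⁺] and the known concentrations, [Sn²⁺] in the numerator gives [Sn²⁺] = 0.11 M.

0.11 M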